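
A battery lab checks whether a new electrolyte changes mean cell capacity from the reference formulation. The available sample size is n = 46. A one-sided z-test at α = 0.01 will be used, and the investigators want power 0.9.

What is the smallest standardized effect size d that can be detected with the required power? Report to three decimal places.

d ≈ 0.532

Required noncentrality: δ = z_{0.01} + z_{0.10} = 2.326 + 1.282 = 3.608.
δ = d·√n ⇒ d = δ/√n = 3.608/√46 = 0.5320.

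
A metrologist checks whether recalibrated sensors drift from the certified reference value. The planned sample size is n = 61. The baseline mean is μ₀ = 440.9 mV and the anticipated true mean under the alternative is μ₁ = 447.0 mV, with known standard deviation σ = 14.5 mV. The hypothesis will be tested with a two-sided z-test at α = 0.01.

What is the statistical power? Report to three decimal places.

Power ≈ 0.761

Standardized effect: d = |μ₁ − μ₀| / σ = |447.0 − 440.9| / 14.5 = 0.4207
Noncentrality parameter: δ = d·√n = 0.4207 × √61 = 3.2857
Critical value for a two-sided test at α = 0.01: z_{α/2} = 2.576.
Power = Φ(δ − 2.576) + Φ(−δ − 2.576) = Φ(0.710) + Φ(-5.862) = 0.7611 + 0.0000 = 0.7611.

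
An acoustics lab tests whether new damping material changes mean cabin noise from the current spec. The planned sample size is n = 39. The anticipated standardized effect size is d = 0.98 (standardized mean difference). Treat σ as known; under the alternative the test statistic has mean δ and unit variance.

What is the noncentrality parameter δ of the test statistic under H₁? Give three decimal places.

δ ≈ 6.120

The noncentrality parameter scales effect size by the design's sample-size factor: δ = d·√n = 0.98 × √39 = 6.1201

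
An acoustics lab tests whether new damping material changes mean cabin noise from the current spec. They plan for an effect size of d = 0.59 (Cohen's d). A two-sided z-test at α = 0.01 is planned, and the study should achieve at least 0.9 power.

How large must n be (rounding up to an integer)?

n = 43

Set Φ(δ − 2.576) = 0.9; then δ − 2.576 = Φ⁻¹(0.9) = 1.282, giving δ = 3.857.
(Ignoring the negligible lower-tail rejection probability gives the usual closed-form inversion.)
δ = d·√n ⇒ n = (δ/d)² = (3.857 / 0.59)² = 42.74.
Rounding up, n = 43.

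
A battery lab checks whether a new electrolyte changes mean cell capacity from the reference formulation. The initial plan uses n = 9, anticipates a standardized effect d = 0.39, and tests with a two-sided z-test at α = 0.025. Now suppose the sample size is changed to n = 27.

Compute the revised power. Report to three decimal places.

With n = 27: δ = d·√n = 0.39 × √27 = 2.0265. Critical value z_{0.0125} = 2.241.
Revised power = Φ(δ − 2.241) + Φ(−δ − 2.241) = Φ(-0.215) + Φ(-4.268) = 0.4149 + 0.0000 = 0.4149.

Power ≈ 0.415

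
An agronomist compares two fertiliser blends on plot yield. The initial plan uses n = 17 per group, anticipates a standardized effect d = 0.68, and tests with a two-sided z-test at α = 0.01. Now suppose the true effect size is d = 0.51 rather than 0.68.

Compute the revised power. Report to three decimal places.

With d = 0.51: δ = d·√(n/2) = 0.51 × √(17/2) = 1.4869. Critical value z_{0.005} = 2.576.
Revised power = Φ(δ − 2.576) + Φ(−δ − 2.576) = Φ(-1.089) + Φ(-4.063) = 0.1381 + 0.0000 = 0.1381.

Power ≈ 0.138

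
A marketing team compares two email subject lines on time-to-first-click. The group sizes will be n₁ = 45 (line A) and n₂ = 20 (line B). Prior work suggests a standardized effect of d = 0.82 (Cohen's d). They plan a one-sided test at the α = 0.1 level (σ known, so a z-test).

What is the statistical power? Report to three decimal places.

Noncentrality parameter: δ = d / √(1/n₁ + 1/n₂) = 0.82 / √(1/45 + 1/20) = 3.0513
Critical value for a one-sided test at α = 0.1: z_α = 1.282.
Power = P(Z > 1.282 − δ) = Φ(1.770) = 0.9616.

Power ≈ 0.962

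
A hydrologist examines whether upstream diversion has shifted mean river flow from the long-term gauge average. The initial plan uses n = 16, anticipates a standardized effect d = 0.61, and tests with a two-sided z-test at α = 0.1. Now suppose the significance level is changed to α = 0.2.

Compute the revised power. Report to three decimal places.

δ = d·√n = 0.61 × √16 = 2.4400 (unchanged). New critical value: z_{0.1} = 1.282.
Revised power = Φ(δ − 1.282) + Φ(−δ − 1.282) = Φ(1.158) + Φ(-3.722) = 0.8767 + 0.0001 = 0.8768.

Power ≈ 0.877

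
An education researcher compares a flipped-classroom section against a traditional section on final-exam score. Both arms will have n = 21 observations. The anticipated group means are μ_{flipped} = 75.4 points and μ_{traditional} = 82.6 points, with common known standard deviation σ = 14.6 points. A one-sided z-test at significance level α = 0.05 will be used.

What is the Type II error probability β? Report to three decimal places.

β ≈ 0.519

Standardized effect: d = |μ_{flipped} − μ_{traditional}| / σ = |75.4 − 82.6| / 14.6 = 0.4932
Noncentrality parameter: δ = d·√(n/2) = 0.4932 × √(21/2) = 1.5980
One-sided α = 0.05 → critical value z_{0.05} = 1.645.
Power = Φ(δ − 1.645) = Φ(-0.047) = 0.4813.
Type II error: β = 1 − power = 1 − 0.4813 = 0.5187.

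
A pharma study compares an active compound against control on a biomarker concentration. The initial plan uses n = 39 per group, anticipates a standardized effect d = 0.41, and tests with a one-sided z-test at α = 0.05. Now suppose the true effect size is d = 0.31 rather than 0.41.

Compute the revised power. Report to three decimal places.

Power ≈ 0.391

With d = 0.31: δ = d·√(n/2) = 0.31 × √(39/2) = 1.3689. Critical value z_{0.05} = 1.645.
Revised power = Φ(δ − 1.645) = Φ(-0.276) = 0.3913.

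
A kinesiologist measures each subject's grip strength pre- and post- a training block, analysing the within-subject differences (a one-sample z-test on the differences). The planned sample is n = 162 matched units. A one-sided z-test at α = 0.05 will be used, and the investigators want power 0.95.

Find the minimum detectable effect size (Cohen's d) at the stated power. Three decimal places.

Required noncentrality: δ = z_{0.05} + z_{0.05} = 1.645 + 1.645 = 3.290.
δ = d·√n ⇒ d = δ/√n = 3.290/√162 = 0.2585.

d ≈ 0.258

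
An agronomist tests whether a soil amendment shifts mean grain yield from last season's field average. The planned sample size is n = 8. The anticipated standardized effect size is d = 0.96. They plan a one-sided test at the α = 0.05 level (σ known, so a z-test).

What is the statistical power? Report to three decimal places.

Power ≈ 0.858

Noncentrality parameter: δ = d·√n = 0.96 × √8 = 2.7153
Critical value for a one-sided test at α = 0.05: z_α = 1.645.
Power = Φ(δ − 1.645) = Φ(1.070) = 0.8578.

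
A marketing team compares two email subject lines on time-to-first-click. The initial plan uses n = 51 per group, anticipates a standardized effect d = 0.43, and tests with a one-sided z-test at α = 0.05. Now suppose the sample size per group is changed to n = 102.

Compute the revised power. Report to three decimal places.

With n = 102 per group: δ = d·√(n/2) = 0.43 × √(102/2) = 3.0708. Critical value z_{0.05} = 1.645.
Revised power = Φ(δ − 1.645) = Φ(1.426) = 0.9231.

Power ≈ 0.923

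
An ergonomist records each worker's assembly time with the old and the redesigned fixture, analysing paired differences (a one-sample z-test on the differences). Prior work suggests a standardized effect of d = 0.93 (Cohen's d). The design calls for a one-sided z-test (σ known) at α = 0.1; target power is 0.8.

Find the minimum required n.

Set Φ(δ − 1.282) = 0.8; then δ − 1.282 = Φ⁻¹(0.8) = 0.842, giving δ = 2.123.
δ = d·√n ⇒ n = (δ/d)² = (2.123 / 0.93)² = 5.21.
Rounding up, n = 6.

n = 6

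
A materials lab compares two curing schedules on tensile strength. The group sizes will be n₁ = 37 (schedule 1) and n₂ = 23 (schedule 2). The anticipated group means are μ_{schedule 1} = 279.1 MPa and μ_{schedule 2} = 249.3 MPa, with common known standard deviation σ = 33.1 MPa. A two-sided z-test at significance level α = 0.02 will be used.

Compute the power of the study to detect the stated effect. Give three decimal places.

Power ≈ 0.856

Standardized effect: d = |μ_{schedule 1} − μ_{schedule 2}| / σ = |279.1 − 249.3| / 33.1 = 0.9003
Noncentrality parameter: δ = d / √(1/n₁ + 1/n₂) = 0.9003 / √(1/37 + 1/23) = 3.3906
Critical value for a two-sided test at α = 0.02: z_{α/2} = 2.326.
Power = Φ(δ − 2.326) + Φ(−δ − 2.326) = Φ(1.064) + Φ(-5.717) = 0.8564 + 0.0000 = 0.8564.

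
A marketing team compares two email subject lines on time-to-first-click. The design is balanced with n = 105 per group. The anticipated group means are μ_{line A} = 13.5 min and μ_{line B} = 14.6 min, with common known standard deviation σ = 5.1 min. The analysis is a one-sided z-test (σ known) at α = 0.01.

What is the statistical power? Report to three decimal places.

Standardized effect: d = |μ_{line A} − μ_{line B}| / σ = |13.5 − 14.6| / 5.1 = 0.2157
Noncentrality parameter: δ = d·√(n/2) = 0.2157 × √(105/2) = 1.5628
Critical value for a one-sided test at α = 0.01: z_α = 2.326.
Power = Φ(δ − 2.326) = Φ(-0.764) = 0.2226.

Power ≈ 0.223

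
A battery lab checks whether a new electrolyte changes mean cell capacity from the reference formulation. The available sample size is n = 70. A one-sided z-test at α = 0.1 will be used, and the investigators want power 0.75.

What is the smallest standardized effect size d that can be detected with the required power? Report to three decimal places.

Required noncentrality: δ = z_{0.1} + z_{0.25} = 1.282 + 0.674 = 1.956.
δ = d·√n ⇒ d = δ/√n = 1.956/√70 = 0.2338.

d ≈ 0.234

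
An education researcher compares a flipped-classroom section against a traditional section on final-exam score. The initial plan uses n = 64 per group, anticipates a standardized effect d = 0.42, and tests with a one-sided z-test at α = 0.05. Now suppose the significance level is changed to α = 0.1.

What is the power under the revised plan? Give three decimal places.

Power ≈ 0.863

δ = d·√(n/2) = 0.42 × √(64/2) = 2.3759 (unchanged). New critical value: z_{0.1} = 1.282.
Revised power = Φ(δ − 1.282) = Φ(1.094) = 0.8631.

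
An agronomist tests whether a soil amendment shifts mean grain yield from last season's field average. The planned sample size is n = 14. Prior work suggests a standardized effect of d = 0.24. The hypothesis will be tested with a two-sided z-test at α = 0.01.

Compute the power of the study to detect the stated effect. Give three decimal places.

Noncentrality parameter: δ = d·√n = 0.24 × √14 = 0.8980
Two-sided α = 0.01 → critical value z_{0.005} = 2.576.
Power = Φ(δ − 2.576) + Φ(−δ − 2.576) = Φ(-1.678) + Φ(-3.474) = 0.0467 + 0.0003 = 0.0469.

Power ≈ 0.047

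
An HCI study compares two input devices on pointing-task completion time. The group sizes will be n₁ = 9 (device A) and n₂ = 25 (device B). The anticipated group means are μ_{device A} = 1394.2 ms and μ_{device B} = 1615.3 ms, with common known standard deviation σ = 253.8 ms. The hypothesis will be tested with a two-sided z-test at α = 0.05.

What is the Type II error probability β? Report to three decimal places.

β ≈ 0.389

Standardized effect: d = |μ_{device A} − μ_{device B}| / σ = |1394.2 − 1615.3| / 253.8 = 0.8712
Noncentrality parameter: δ = d / √(1/n₁ + 1/n₂) = 0.8712 / √(1/9 + 1/25) = 2.2410
Critical value for a two-sided test at α = 0.05: z_{α/2} = 1.960.
Power = Φ(δ − 1.960) + Φ(−δ − 1.960) = Φ(0.281) + Φ(-4.201) = 0.6107 + 0.0000 = 0.6107.
Type II error: β = 1 − power = 1 − 0.6107 = 0.3893.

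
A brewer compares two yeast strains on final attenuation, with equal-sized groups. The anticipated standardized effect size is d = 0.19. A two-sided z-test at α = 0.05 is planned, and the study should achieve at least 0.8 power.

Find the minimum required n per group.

Set Φ(δ − 1.960) = 0.8; then δ − 1.960 = Φ⁻¹(0.8) = 0.842, giving δ = 2.802.
(Ignoring the negligible lower-tail rejection probability gives the usual closed-form inversion.)
δ = d·√(n/2) ⇒ n = 2(δ/d)² = 2 × (2.802 / 0.19)² = 434.84.
Rounding up, n = 435 per group.

n = 435 per group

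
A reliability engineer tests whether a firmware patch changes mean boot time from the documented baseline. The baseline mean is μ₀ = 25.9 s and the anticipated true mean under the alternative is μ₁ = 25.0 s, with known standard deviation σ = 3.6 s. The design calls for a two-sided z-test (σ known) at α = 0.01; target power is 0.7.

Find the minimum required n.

n = 154

Standardized effect: d = |μ₁ − μ₀| / σ = |25.0 − 25.9| / 3.6 = 0.2500
For power 0.7 need Φ(δ − z_{0.005}) = 0.7, so δ = z_{0.005} + z_{0.30} = 2.576 + 0.524 = 3.100.
(Ignoring the negligible lower-tail rejection probability gives the usual closed-form inversion.)
δ = d·√n ⇒ n = (δ/d)² = (3.100 / 0.2500)² = 153.78.
Rounding up, n = 154.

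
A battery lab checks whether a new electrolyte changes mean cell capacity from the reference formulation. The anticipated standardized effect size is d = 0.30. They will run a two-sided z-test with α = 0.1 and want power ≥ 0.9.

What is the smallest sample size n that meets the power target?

For power 0.9 need Φ(δ − z_{0.05}) = 0.9, so δ = z_{0.05} + z_{0.10} = 1.645 + 1.282 = 2.926.
(The Φ(−δ − z_{α/2}) term is vanishingly small for δ > 0 and is dropped in the standard sample-size formula.)
δ = d·√n ⇒ n = (δ/d)² = (2.926 / 0.30)² = 95.15.
Round up to the next whole unit.

n = 96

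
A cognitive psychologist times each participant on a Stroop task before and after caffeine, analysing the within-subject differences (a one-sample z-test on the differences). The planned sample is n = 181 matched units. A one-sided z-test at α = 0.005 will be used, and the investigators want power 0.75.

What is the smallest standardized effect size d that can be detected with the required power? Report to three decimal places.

d ≈ 0.242

Need Φ(δ − 2.576) = 0.75, so δ = 2.576 + 0.674 = 3.250.
δ = d·√n ⇒ d = δ/√n = 3.250/√181 = 0.2416.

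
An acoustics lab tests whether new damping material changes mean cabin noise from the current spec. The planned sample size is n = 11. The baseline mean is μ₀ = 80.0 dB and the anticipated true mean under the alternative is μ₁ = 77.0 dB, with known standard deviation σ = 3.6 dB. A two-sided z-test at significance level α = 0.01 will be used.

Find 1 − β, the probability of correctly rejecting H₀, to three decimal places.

Standardized effect: d = |μ₁ − μ₀| / σ = |77.0 − 80.0| / 3.6 = 0.8333
Noncentrality parameter: δ = d·√n = 0.8333 × √11 = 2.7639
Critical value for a two-sided test at α = 0.01: z_{α/2} = 2.576.
Power = Φ(δ − 2.576) + Φ(−δ − 2.576) = Φ(0.188) + Φ(-5.340) = 0.5746 + 0.0000 = 0.5746.

Power ≈ 0.575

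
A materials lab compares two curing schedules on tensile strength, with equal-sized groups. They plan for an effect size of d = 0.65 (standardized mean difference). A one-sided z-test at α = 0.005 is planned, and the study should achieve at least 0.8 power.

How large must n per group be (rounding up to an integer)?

For power 0.8 need Φ(δ − z_{0.005}) = 0.8, so δ = z_{0.005} + z_{0.20} = 2.576 + 0.842 = 3.417.
δ = d·√(n/2) ⇒ n = 2(δ/d)² = 2 × (3.417 / 0.65)² = 55.29.
Rounding up, n = 56 per group.

n = 56 per group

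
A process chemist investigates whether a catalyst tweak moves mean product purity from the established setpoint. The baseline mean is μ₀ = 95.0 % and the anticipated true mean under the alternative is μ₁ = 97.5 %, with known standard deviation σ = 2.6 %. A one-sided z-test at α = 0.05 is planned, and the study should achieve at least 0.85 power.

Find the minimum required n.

Standardized effect: d = |μ₁ − μ₀| / σ = |97.5 − 95.0| / 2.6 = 0.9615
For power 0.85 need Φ(δ − z_{0.05}) = 0.85, so δ = z_{0.05} + z_{0.15} = 1.645 + 1.036 = 2.681.
δ = d·√n ⇒ n = (δ/d)² = (2.681 / 0.9615)² = 7.78.
Rounding up, n = 8.

n = 8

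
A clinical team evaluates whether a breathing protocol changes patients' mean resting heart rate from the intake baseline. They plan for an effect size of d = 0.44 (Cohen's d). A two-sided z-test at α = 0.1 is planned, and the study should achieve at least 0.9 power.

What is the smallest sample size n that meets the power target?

Set Φ(δ − 1.645) = 0.9; then δ − 1.645 = Φ⁻¹(0.9) = 1.282, giving δ = 2.926.
(The Φ(−δ − z_{α/2}) term is vanishingly small for δ > 0 and is dropped in the standard sample-size formula.)
δ = d·√n ⇒ n = (δ/d)² = (2.926 / 0.44)² = 44.23.
Rounding up, n = 45.

n = 45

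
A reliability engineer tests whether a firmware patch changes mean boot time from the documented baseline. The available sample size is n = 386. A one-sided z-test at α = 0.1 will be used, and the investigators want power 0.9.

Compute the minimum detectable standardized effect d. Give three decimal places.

Required noncentrality: δ = z_{0.1} + z_{0.10} = 1.282 + 1.282 = 2.563.
δ = d·√n ⇒ d = δ/√n = 2.563/√386 = 0.1305.

d ≈ 0.130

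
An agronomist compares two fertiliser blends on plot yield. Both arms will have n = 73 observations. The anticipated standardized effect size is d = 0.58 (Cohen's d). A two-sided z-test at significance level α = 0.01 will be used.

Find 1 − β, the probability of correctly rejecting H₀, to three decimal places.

Noncentrality parameter: δ = d·√(n/2) = 0.58 × √(73/2) = 3.5041
Critical value for a two-sided test at α = 0.01: z_{α/2} = 2.576.
Power = Φ(δ − 2.576) + Φ(−δ − 2.576) = Φ(0.928) + Φ(-6.080) = 0.8234 + 0.0000 = 0.8234.

Power ≈ 0.823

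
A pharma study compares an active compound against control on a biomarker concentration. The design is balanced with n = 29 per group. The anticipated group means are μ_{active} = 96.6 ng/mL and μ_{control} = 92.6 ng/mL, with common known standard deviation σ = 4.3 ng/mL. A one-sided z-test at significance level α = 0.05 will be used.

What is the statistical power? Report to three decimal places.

Power ≈ 0.971

Standardized effect: d = |μ_{active} − μ_{control}| / σ = |96.6 − 92.6| / 4.3 = 0.9302
Noncentrality parameter: δ = d·√(n/2) = 0.9302 × √(29/2) = 3.5422
One-sided α = 0.05 → critical value z_{0.05} = 1.645.
Power = Φ(δ − 1.645) = Φ(1.897) = 0.9711.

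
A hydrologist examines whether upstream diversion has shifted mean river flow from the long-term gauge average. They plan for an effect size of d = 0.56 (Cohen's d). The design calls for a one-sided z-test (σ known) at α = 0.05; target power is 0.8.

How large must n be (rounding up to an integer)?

For power 0.8 need Φ(δ − z_{0.05}) = 0.8, so δ = z_{0.05} + z_{0.20} = 1.645 + 0.842 = 2.486.
δ = d·√n ⇒ n = (δ/d)² = (2.486 / 0.56)² = 19.71.
Round up to the next whole unit.

n = 20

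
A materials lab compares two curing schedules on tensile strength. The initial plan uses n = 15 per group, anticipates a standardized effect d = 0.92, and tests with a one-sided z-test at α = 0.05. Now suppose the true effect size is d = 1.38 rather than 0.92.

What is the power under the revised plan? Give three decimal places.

With d = 1.38: δ = d·√(n/2) = 1.38 × √(15/2) = 3.7793. Critical value z_{0.05} = 1.645.
Revised power = Φ(δ − 1.645) = Φ(2.134) = 0.9836.

Power ≈ 0.984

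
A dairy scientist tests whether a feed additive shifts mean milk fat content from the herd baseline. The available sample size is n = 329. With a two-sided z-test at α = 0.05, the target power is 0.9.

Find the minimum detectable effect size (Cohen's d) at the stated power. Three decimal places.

d ≈ 0.179

Need Φ(δ − 1.960) = 0.9, so δ = 1.960 + 1.282 = 3.242.
(Lower-tail contribution to power is negligible for δ > 0.)
δ = d·√n ⇒ d = δ/√n = 3.242/√329 = 0.1787.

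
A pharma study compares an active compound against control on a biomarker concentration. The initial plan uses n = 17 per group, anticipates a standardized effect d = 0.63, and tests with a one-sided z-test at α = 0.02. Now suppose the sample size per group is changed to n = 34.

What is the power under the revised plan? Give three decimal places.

Power ≈ 0.707

With n = 34 per group: δ = d·√(n/2) = 0.63 × √(34/2) = 2.5976. Critical value z_{0.02} = 2.054.
Revised power = Φ(δ − 2.054) = Φ(0.544) = 0.7067.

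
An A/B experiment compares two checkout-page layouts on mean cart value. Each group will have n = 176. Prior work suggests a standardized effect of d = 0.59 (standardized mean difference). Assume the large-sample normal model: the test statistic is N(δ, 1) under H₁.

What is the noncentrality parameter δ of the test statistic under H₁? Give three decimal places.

The noncentrality parameter scales effect size by the design's sample-size factor: δ = d·√(n/2) = 0.59 × √(176/2) = 5.5347

δ ≈ 5.535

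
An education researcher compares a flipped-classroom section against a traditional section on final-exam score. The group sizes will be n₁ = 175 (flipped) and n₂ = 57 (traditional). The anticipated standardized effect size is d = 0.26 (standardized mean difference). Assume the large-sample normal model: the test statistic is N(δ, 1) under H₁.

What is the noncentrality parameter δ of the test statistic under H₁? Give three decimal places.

The noncentrality parameter scales effect size by the design's sample-size factor: δ = d / √(1/n₁ + 1/n₂) = 0.26 / √(1/175 + 1/57) = 1.7048

δ ≈ 1.705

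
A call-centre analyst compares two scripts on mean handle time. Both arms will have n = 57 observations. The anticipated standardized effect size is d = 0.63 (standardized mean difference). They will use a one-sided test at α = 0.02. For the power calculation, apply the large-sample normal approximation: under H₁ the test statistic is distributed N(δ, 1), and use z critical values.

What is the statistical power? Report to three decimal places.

Power ≈ 0.905

Noncentrality parameter: δ = d·√(n/2) = 0.63 × √(57/2) = 3.3633
One-sided α = 0.02 → critical value z_{0.02} = 2.054.
Power = P(Z > 2.054 − δ) = Φ(1.310) = 0.9048.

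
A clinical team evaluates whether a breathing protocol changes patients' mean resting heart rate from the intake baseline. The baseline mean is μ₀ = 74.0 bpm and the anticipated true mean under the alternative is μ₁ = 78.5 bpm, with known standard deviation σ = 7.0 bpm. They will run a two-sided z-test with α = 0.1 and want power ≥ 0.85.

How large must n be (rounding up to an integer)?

n = 18

Standardized effect: d = |μ₁ − μ₀| / σ = |78.5 − 74.0| / 7.0 = 0.6429
Set Φ(δ − 1.645) = 0.85; then δ − 1.645 = Φ⁻¹(0.85) = 1.036, giving δ = 2.681.
(Ignoring the negligible lower-tail rejection probability gives the usual closed-form inversion.)
δ = d·√n ⇒ n = (δ/d)² = (2.681 / 0.6429)² = 17.40.
Rounding up, n = 18.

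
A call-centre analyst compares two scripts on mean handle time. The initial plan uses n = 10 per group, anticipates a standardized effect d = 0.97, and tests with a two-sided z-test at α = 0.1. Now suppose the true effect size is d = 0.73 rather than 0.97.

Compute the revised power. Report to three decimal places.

Power ≈ 0.496

With d = 0.73: δ = d·√(n/2) = 0.73 × √(10/2) = 1.6323. Critical value z_{0.05} = 1.645.
Revised power = Φ(δ − 1.645) + Φ(−δ − 1.645) = Φ(-0.013) + Φ(-3.277) = 0.4950 + 0.0005 = 0.4955.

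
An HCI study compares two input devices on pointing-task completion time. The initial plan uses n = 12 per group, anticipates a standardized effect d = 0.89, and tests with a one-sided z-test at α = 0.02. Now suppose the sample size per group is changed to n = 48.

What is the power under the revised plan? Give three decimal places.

With n = 48 per group: δ = d·√(n/2) = 0.89 × √(48/2) = 4.3601. Critical value z_{0.02} = 2.054.
Revised power = Φ(δ − 2.054) = Φ(2.306) = 0.9895.

Power ≈ 0.989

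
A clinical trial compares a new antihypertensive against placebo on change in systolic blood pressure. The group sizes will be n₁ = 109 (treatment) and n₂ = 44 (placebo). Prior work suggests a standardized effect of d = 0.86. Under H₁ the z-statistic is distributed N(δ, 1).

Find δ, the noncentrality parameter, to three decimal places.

The noncentrality parameter scales effect size by the design's sample-size factor: δ = d / √(1/n₁ + 1/n₂) = 0.86 / √(1/109 + 1/44) = 4.8150

δ ≈ 4.815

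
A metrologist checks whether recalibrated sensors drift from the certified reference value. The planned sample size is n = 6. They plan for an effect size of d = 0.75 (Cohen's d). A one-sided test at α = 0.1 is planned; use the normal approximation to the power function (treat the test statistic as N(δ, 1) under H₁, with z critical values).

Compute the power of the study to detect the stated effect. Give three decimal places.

Power ≈ 0.711

Noncentrality parameter: δ = d·√n = 0.75 × √6 = 1.8371
Critical value for a one-sided test at α = 0.1: z_α = 1.282.
Power = P(Z > 1.282 − δ) = Φ(0.556) = 0.7107.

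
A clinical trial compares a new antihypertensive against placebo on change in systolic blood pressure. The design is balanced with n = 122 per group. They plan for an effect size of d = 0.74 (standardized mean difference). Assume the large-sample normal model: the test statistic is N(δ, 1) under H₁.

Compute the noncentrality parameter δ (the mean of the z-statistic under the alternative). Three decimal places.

The noncentrality parameter scales effect size by the design's sample-size factor: δ = d·√(n/2) = 0.74 × √(122/2) = 5.7796

δ ≈ 5.780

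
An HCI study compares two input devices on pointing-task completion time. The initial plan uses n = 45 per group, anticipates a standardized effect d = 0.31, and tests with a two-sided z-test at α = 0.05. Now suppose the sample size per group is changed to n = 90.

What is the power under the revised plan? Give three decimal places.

With n = 90 per group: δ = d·√(n/2) = 0.31 × √(90/2) = 2.0795. Critical value z_{0.025} = 1.960.
Revised power = Φ(δ − 1.960) + Φ(−δ − 1.960) = Φ(0.120) + Φ(-4.040) = 0.5476 + 0.0000 = 0.5476.

Power ≈ 0.548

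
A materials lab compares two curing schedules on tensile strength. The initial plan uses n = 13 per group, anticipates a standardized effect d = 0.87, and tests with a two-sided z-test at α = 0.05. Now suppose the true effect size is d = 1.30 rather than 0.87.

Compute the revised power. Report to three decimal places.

With d = 1.30: δ = d·√(n/2) = 1.30 × √(13/2) = 3.3144. Critical value z_{0.025} = 1.960.
Revised power = Φ(δ − 1.960) + Φ(−δ − 1.960) = Φ(1.354) + Φ(-5.274) = 0.9122 + 0.0000 = 0.9122.

Power ≈ 0.912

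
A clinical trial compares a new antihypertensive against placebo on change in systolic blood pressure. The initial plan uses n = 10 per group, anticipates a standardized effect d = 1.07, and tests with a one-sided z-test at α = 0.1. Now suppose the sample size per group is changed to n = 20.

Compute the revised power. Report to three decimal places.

With n = 20 per group: δ = d·√(n/2) = 1.07 × √(20/2) = 3.3836. Critical value z_{0.1} = 1.282.
Revised power = Φ(δ − 1.282) = Φ(2.102) = 0.9822.

Power ≈ 0.982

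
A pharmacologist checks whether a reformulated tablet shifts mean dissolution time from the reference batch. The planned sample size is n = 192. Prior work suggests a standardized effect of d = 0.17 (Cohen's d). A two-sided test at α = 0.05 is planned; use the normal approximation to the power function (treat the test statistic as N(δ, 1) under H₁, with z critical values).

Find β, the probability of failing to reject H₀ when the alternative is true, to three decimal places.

β ≈ 0.346

Noncentrality parameter: δ = d·√n = 0.17 × √192 = 2.3556
Critical value for a two-sided test at α = 0.05: z_{α/2} = 1.960.
Power = Φ(δ − 1.960) + Φ(−δ − 1.960) = Φ(0.396) + Φ(-4.316) = 0.6538 + 0.0000 = 0.6538.
Type II error: β = 1 − power = 1 − 0.6538 = 0.3462.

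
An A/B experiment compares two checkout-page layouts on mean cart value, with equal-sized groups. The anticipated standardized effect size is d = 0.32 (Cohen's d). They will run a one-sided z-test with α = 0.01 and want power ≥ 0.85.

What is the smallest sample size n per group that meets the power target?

For power 0.85 need Φ(δ − z_{0.01}) = 0.85, so δ = z_{0.01} + z_{0.15} = 2.326 + 1.036 = 3.363.
δ = d·√(n/2) ⇒ n = 2(δ/d)² = 2 × (3.363 / 0.32)² = 220.87.
Rounding up, n = 221 per group.

n = 221 per group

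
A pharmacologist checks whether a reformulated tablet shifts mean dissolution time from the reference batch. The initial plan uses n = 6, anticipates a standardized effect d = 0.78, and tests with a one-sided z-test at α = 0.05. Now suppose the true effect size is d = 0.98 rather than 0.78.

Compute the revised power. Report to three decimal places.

Power ≈ 0.775

With d = 0.98: δ = d·√n = 0.98 × √6 = 2.4005. Critical value z_{0.05} = 1.645.
Revised power = P(Z > 1.645 − δ) = Φ(0.756) = 0.7751.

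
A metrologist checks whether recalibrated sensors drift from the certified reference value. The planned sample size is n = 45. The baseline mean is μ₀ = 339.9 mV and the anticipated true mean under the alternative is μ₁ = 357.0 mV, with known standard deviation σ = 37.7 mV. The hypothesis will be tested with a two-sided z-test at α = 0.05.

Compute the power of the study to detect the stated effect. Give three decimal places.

Standardized effect: d = |μ₁ − μ₀| / σ = |357.0 − 339.9| / 37.7 = 0.4536
Noncentrality parameter: δ = d·√n = 0.4536 × √45 = 3.0427
Two-sided α = 0.05 → critical value z_{0.025} = 1.960.
Power = Φ(δ − 1.960) + Φ(−δ − 1.960) = Φ(1.083) + Φ(-5.003) = 0.8605 + 0.0000 = 0.8605.

Power ≈ 0.861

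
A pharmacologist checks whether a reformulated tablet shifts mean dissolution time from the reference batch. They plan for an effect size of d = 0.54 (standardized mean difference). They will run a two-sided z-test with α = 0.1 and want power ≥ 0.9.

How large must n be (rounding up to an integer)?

n = 30

For power 0.9 need Φ(δ − z_{0.05}) = 0.9, so δ = z_{0.05} + z_{0.10} = 1.645 + 1.282 = 2.926.
(The Φ(−δ − z_{α/2}) term is vanishingly small for δ > 0 and is dropped in the standard sample-size formula.)
δ = d·√n ⇒ n = (δ/d)² = (2.926 / 0.54)² = 29.37.
Round up to the next whole unit.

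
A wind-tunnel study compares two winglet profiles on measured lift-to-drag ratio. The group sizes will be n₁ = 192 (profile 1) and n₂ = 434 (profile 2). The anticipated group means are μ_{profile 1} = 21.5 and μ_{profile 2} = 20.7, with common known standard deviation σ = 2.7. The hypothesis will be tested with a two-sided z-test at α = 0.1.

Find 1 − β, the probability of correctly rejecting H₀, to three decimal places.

Standardized effect: d = |μ_{profile 1} − μ_{profile 2}| / σ = |21.5 − 20.7| / 2.7 = 0.2963
Noncentrality parameter: δ = d / √(1/n₁ + 1/n₂) = 0.2963 / √(1/192 + 1/434) = 3.4185
Critical value for a two-sided test at α = 0.1: z_{α/2} = 1.645.
Power = Φ(δ − 1.645) + Φ(−δ − 1.645) = Φ(1.774) + Φ(-5.063) = 0.9619 + 0.0000 = 0.9619.

Power ≈ 0.962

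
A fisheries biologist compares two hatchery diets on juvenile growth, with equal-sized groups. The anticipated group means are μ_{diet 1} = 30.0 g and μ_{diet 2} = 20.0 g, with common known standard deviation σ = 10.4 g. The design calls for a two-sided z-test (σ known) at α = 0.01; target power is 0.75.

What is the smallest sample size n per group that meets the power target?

Standardized effect: d = |μ_{diet 1} − μ_{diet 2}| / σ = |30.0 − 20.0| / 10.4 = 0.9615
For power 0.75 need Φ(δ − z_{0.005}) = 0.75, so δ = z_{0.005} + z_{0.25} = 2.576 + 0.674 = 3.250.
(Ignoring the negligible lower-tail rejection probability gives the usual closed-form inversion.)
δ = d·√(n/2) ⇒ n = 2(δ/d)² = 2 × (3.250 / 0.9615)² = 22.85.
Round up to the next whole unit.

n = 23 per group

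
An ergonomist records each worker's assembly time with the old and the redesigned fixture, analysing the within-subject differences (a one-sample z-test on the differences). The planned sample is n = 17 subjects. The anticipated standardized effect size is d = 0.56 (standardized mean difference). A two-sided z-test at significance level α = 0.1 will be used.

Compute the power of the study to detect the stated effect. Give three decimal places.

Power ≈ 0.747

Noncentrality parameter: δ = d·√n = 0.56 × √17 = 2.3089
Two-sided α = 0.1 → critical value z_{0.05} = 1.645.
Power = Φ(δ − 1.645) + Φ(−δ − 1.645) = Φ(0.664) + Φ(-3.954) = 0.7467 + 0.0000 = 0.7467.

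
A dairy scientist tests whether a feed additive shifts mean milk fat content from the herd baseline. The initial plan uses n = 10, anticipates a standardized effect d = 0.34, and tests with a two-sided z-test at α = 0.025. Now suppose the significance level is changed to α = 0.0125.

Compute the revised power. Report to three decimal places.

δ = d·√n = 0.34 × √10 = 1.0752 (unchanged). New critical value: z_{0.0063} = 2.498.
Revised power = Φ(δ − 2.498) + Φ(−δ − 2.498) = Φ(-1.423) + Φ(-3.573) = 0.0774 + 0.0002 = 0.0776.

Power ≈ 0.078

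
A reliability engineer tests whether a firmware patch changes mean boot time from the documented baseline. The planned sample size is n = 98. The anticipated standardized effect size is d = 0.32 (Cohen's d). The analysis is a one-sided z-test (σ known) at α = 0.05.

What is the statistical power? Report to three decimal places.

Noncentrality parameter: δ = d·√n = 0.32 × √98 = 3.1678
One-sided α = 0.05 → critical value z_{0.05} = 1.645.
Power = P(Z > 1.645 − δ) = Φ(1.523) = 0.9361.

Power ≈ 0.936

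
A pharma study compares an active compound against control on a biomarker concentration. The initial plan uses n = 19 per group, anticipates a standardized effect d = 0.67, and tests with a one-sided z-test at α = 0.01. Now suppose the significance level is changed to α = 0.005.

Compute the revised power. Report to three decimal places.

δ = d·√(n/2) = 0.67 × √(19/2) = 2.0651 (unchanged). New critical value: z_{0.005} = 2.576.
Revised power = P(Z > 2.576 − δ) = Φ(-0.511) = 0.3048.

Power ≈ 0.305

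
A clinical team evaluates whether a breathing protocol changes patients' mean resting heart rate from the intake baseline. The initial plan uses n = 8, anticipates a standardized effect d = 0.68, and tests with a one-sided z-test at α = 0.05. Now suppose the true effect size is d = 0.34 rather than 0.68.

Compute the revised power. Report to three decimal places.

With d = 0.34: δ = d·√n = 0.34 × √8 = 0.9617. Critical value z_{0.05} = 1.645.
Revised power = P(Z > 1.645 − δ) = Φ(-0.683) = 0.2472.

Power ≈ 0.247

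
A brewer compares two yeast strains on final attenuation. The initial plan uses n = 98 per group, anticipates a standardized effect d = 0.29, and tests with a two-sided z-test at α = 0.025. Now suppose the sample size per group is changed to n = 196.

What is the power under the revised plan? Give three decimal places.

Power ≈ 0.735

With n = 196 per group: δ = d·√(n/2) = 0.29 × √(196/2) = 2.8709. Critical value z_{0.0125} = 2.241.
Revised power = Φ(δ − 2.241) + Φ(−δ − 2.241) = Φ(0.629) + Φ(-5.112) = 0.7355 + 0.0000 = 0.7355.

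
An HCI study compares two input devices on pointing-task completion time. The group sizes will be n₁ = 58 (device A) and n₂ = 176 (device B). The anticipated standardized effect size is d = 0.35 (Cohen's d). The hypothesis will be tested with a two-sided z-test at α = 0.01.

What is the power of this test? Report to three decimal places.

Power ≈ 0.396

Noncentrality parameter: δ = d / √(1/n₁ + 1/n₂) = 0.35 / √(1/58 + 1/176) = 2.3117
Two-sided α = 0.01 → critical value z_{0.005} = 2.576.
Power = Φ(δ − 2.576) + Φ(−δ − 2.576) = Φ(-0.264) + Φ(-4.888) = 0.3958 + 0.0000 = 0.3958.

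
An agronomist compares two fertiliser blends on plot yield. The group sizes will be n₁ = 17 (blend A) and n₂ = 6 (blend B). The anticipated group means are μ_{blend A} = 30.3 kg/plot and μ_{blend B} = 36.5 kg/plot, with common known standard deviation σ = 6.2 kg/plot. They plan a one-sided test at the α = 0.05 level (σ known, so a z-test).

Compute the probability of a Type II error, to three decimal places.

Standardized effect: d = |μ_{blend A} − μ_{blend B}| / σ = |30.3 − 36.5| / 6.2 = 1.0000
Noncentrality parameter: δ = d / √(1/n₁ + 1/n₂) = 1.0000 / √(1/17 + 1/6) = 2.1059
Critical value for a one-sided test at α = 0.05: z_α = 1.645.
Power = P(Z > 1.645 − δ) = Φ(0.461) = 0.6776.
Type II error: β = 1 − power = 1 − 0.6776 = 0.3224.

β ≈ 0.322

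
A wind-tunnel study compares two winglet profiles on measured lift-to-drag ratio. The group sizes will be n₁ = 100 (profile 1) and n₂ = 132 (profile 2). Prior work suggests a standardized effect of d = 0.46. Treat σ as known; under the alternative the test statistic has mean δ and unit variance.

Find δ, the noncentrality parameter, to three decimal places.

δ = d / √(1/n₁ + 1/n₂) = 0.46 / √(1/100 + 1/132) = 3.4698

δ ≈ 3.470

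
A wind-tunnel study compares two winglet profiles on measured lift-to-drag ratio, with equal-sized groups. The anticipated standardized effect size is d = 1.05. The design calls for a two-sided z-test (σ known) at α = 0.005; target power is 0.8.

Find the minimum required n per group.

Set Φ(δ − 2.807) = 0.8; then δ − 2.807 = Φ⁻¹(0.8) = 0.842, giving δ = 3.649.
(For δ > 0 the lower-tail rejection region contributes negligibly to power, so the one-term inversion is standard.)
δ = d·√(n/2) ⇒ n = 2(δ/d)² = 2 × (3.649 / 1.05)² = 24.15.
Rounding up, n = 25 per group.

n = 25 per group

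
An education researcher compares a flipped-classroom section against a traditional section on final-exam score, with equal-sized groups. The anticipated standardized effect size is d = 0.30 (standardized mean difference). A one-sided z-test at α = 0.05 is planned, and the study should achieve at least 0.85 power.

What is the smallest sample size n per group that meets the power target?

n = 160 per group

Set Φ(δ − 1.645) = 0.85; then δ − 1.645 = Φ⁻¹(0.85) = 1.036, giving δ = 2.681.
δ = d·√(n/2) ⇒ n = 2(δ/d)² = 2 × (2.681 / 0.30)² = 159.76.
Rounding up, n = 160 per group.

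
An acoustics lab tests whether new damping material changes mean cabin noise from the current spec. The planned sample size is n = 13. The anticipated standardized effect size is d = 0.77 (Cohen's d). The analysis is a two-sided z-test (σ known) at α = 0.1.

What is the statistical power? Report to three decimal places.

Noncentrality parameter: λ = d·√n = 0.77 × √13 = 2.7763
Critical value for a two-sided test at α = 0.1: z_{α/2} = 1.645.
Power = Φ(λ − 1.645) + Φ(−λ − 1.645) = Φ(1.131) + Φ(-4.421) = 0.8711 + 0.0000 = 0.8711.

Power ≈ 0.871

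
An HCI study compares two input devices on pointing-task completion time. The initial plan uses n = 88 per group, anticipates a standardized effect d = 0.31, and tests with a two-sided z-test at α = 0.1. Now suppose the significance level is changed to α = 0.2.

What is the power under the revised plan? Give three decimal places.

δ = d·√(n/2) = 0.31 × √(88/2) = 2.0563 (unchanged). New critical value: z_{0.1} = 1.282.
Revised power = Φ(δ − 1.282) + Φ(−δ − 1.282) = Φ(0.775) + Φ(-3.338) = 0.7808 + 0.0004 = 0.7812.

Power ≈ 0.781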